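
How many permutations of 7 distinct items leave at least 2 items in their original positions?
Exactly j fixed points: C(7,j)·!(7-j); sum over j ≥ 2 (derangement numbers via !m = (m-1)·(!(m-1) + !(m-2)): !0..!5 = 1, 0, 1, 2, 9, 44). Σ_{j=2}^{7} C(7,j)·!(7-j) = C(7,2)·!5 + C(7,3)·!4 + C(7,4)·!3 + C(7,5)·!2 + C(7,6)·!1 + C(7,7)·!0 = 21·44 + 35·9 + 35·2 + 21·1 + 7·0 + 1·1 = 1331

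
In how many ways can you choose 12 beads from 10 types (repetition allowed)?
C(12+10-1, 10-1) = C(21, 9) = 293930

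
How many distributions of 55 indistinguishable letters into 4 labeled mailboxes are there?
C(55+4-1, 4-1) = C(58, 3) = 30856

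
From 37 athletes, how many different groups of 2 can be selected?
C(37,2) = 37!/(2!×35!) = 666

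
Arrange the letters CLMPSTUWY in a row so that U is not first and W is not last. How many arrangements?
By inclusion-exclusion: 9! - 2×(9-1)! + (9-2)! = 362880 - 80640 + 5040 = 287280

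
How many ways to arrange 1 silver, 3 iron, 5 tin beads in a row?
9! / (1! × 3! × 5!) = 504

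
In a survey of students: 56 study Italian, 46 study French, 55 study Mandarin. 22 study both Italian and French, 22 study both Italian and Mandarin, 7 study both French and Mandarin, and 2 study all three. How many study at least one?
|A∪B∪C| = 56+46+55-22-22-7+2 = 108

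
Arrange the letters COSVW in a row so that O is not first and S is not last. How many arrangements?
By inclusion-exclusion: 5! - 2×(5-1)! + (5-2)! = 120 - 48 + 6 = 78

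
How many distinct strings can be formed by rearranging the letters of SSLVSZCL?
8! / (1! × 2! × 1! × 3! × 1!) = 3360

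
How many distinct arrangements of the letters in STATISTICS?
10! / (3! × 3! × 1! × 2! × 1!) = 50400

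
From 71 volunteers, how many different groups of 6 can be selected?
C(71,6) = 71!/(6!×65!) = 143218999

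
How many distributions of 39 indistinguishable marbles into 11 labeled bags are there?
C(39+11-1, 11-1) = C(49, 10) = 8217822536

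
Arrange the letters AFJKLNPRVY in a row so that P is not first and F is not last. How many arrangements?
By inclusion-exclusion: 10! - 2×(10-1)! + (10-2)! = 3628800 - 725760 + 40320 = 2943360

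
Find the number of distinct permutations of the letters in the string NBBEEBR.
7! / (1! × 3! × 2! × 1!) = 420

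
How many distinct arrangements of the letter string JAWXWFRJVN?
10! / (1! × 1! × 1! × 1! × 2! × 1! × 1! × 2!) = 907200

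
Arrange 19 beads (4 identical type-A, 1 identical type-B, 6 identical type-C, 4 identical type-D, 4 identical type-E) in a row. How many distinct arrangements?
19! / (4! × 1! × 6! × 4! × 4!) = 12221609400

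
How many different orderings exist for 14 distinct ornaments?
14! = 87178291200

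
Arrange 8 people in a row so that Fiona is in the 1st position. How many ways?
Fix one position: (8-1)! = 5040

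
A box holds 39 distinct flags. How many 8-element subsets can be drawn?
C(39,8) = 39!/(8!×31!) = 61523748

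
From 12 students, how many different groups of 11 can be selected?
C(12,11) = 12!/(11!×1!) = 12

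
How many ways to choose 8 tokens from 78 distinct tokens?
C(78,8) = 78!/(8!×70!) = 23446881315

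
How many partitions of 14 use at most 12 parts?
By conjugation, equals partitions of 14 into parts ≤ 12. Let r_j(i) = number of partitions of i into parts ≤ j, for i = 0..14. r_1(i) = 1 for all i; r_j(i) = r_{j-1}(i) + r_j(i-j). Rows j = 2..12: ≤2: 1 1 2 2 3 3 4 4 5 5 6 6 7 7 8; ≤3: 1 1 2 3 4 5 7 8 10 12 14 16 19 21 24; ≤4: 1 1 2 3 5 6 9 11 15 18 23 27 34 39 47; ≤5: 1 1 2 3 5 7 10 13 18 23 30 37 47 57 70; ≤6: 1 1 2 3 5 7 11 14 20 26 35 44 58 71 90; ≤7: 1 1 2 3 5 7 11 15 21 28 38 49 65 82 105; ≤8: 1 1 2 3 5 7 11 15 22 29 40 52 70 89 116; ≤9: 1 1 2 3 5 7 11 15 22 30 41 54 73 94 123; ≤10: 1 1 2 3 5 7 11 15 22 30 42 55 75 97 128; ≤11: 1 1 2 3 5 7 11 15 22 30 42 56 76 99 131; ≤12: 1 1 2 3 5 7 11 15 22 30 42 56 77 100 133. r_12(14) = 133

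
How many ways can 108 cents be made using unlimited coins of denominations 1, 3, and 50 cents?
Coefficient of x^108 in 1/(1-x^1) · 1/(1-x^3) · 1/(1-x^50). Case on j = number of 50-cent coins (j = 0..2); remainder r = 108 - 50j is made from {1,3} in ⌊r/3⌋+1 ways. r = 108, 58, 8 → 37 + 20 + 3 = 60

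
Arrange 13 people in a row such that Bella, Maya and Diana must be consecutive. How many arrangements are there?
Treat the 3 as one block: (13-3+1)! × 3! = 39916800 × 6 = 239500800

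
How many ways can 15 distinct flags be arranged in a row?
15! = 1307674368000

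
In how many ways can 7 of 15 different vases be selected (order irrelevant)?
C(15,7) = 15!/(7!×8!) = 6435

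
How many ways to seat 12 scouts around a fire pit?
Circular: fix one position, arrange the rest. (12-1)! = 39916800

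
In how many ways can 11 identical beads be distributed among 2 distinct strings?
C(11+2-1, 2-1) = C(12, 1) = 12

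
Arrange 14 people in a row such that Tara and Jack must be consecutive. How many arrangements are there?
Treat the 2 as one block: (14-2+1)! × 2! = 6227020800 × 2 = 12454041600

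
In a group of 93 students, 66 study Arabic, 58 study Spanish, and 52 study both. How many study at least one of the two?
|A∪B| = |A| + |B| - |A∩B| = 66 + 58 - 52 = 72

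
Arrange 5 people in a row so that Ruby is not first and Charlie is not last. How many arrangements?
By inclusion-exclusion: 5! - 2×(5-1)! + (5-2)! = 120 - 48 + 6 = 78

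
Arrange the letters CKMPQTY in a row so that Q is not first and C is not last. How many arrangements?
By inclusion-exclusion: 7! - 2×(7-1)! + (7-2)! = 5040 - 1440 + 120 = 3720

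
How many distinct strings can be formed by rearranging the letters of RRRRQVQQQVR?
11! / (2! × 4! × 5!) = 6930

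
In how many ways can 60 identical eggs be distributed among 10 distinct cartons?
C(60+10-1, 10-1) = C(69, 9) = 56672074888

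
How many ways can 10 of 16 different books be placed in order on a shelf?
P(16,10) = 16!/(16-10)! = 29059430400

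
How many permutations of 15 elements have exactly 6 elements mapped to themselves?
Choose the 6 fixed points C(15,6) = 5005, derange the rest: !9 = Σ_{j=0}^{9} (-1)^j·9!/j! = 362880 - 362880 + 181440 - 60480 + 15120 - 3024 + 504 - 72 + 9 - 1 = 133496. Product = 5005 × 133496 = 668147480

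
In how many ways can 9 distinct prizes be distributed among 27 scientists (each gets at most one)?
P(27,9) = 27!/(27-9)! = 1700755056000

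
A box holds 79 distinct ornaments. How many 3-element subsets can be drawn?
C(79,3) = 79!/(3!×76!) = 79079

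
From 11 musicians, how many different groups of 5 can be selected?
C(11,5) = 11!/(5!×6!) = 462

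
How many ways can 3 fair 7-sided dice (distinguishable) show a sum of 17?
Coefficient of x^17 in (x + x² + ... + x^7)^3. By inclusion-exclusion on dice exceeding 7: Σ_j (-1)^j C(3,j)·C(17-1-7j, 2) = C(3,0)·C(16,2) - C(3,1)·C(9,2) + C(3,2)·C(2,2) = 1·120 - 3·36 + 3·1 = 15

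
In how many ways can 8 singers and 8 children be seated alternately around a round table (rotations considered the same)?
Fix one of the singers: (8-1)! ways for the remaining singers, × 8! ways for the children = 5040 × 40320 = 203212800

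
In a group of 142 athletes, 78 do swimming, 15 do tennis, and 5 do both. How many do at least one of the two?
|A∪B| = |A| + |B| - |A∩B| = 78 + 15 - 5 = 88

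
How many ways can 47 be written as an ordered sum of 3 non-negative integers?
C(47+3-1, 3-1) = C(49, 2) = 1176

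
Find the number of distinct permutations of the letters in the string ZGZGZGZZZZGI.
12! / (1! × 4! × 7!) = 3960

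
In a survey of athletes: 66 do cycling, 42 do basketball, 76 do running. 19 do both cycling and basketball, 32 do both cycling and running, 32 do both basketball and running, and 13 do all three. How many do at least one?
|A∪B∪C| = 66+42+76-19-32-32+13 = 114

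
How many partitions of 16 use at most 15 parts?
By conjugation, equals partitions of 16 into parts ≤ 15. Let r_j(i) = number of partitions of i into parts ≤ j, for i = 0..16. r_1(i) = 1 for all i; r_j(i) = r_{j-1}(i) + r_j(i-j). Rows j = 2..15: ≤2: 1 1 2 2 3 3 4 4 5 5 6 6 7 7 8 8 9; ≤3: 1 1 2 3 4 5 7 8 10 12 14 16 19 21 24 27 30; ≤4: 1 1 2 3 5 6 9 11 15 18 23 27 34 39 47 54 64; ≤5: 1 1 2 3 5 7 10 13 18 23 30 37 47 57 70 84 101; ≤6: 1 1 2 3 5 7 11 14 20 26 35 44 58 71 90 110 136; ≤7: 1 1 2 3 5 7 11 15 21 28 38 49 65 82 105 131 164; ≤8: 1 1 2 3 5 7 11 15 22 29 40 52 70 89 116 146 186; ≤9: 1 1 2 3 5 7 11 15 22 30 41 54 73 94 123 157 201; ≤10: 1 1 2 3 5 7 11 15 22 30 42 55 75 97 128 164 212; ≤11: 1 1 2 3 5 7 11 15 22 30 42 56 76 99 131 169 219; ≤12: 1 1 2 3 5 7 11 15 22 30 42 56 77 100 133 172 224; ≤13: 1 1 2 3 5 7 11 15 22 30 42 56 77 101 134 174 227; ≤14: 1 1 2 3 5 7 11 15 22 30 42 56 77 101 135 175 229; ≤15: 1 1 2 3 5 7 11 15 22 30 42 56 77 101 135 176 230. r_15(16) = 230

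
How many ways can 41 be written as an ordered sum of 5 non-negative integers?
C(41+5-1, 5-1) = C(45, 4) = 148995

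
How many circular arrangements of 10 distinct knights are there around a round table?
Circular: fix one position, arrange the rest. (10-1)! = 362880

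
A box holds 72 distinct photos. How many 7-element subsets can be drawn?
C(72,7) = 72!/(7!×65!) = 1473109704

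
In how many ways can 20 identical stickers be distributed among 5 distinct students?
C(20+5-1, 5-1) = C(24, 4) = 10626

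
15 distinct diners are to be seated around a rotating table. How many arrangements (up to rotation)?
Circular: fix one position, arrange the rest. (15-1)! = 87178291200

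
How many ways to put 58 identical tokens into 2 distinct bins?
C(58+2-1, 2-1) = C(59, 1) = 59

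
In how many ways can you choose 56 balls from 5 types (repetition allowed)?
C(56+5-1, 5-1) = C(60, 4) = 487635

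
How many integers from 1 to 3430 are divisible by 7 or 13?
⌊3430/7⌋ + ⌊3430/13⌋ - ⌊3430/91⌋ = 490 + 263 - 37 = 716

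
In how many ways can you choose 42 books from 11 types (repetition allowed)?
C(42+11-1, 11-1) = C(52, 10) = 15820024220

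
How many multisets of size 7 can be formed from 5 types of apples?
C(7+5-1, 5-1) = C(11, 4) = 330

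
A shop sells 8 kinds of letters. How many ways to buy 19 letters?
C(19+8-1, 8-1) = C(26, 7) = 657800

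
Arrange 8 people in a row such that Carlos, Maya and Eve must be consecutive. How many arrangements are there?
Treat the 3 as one block: (8-3+1)! × 3! = 720 × 6 = 4320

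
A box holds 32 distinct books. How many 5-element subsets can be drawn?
C(32,5) = 32!/(5!×27!) = 201376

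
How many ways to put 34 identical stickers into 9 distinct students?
C(34+9-1, 9-1) = C(42, 8) = 118030185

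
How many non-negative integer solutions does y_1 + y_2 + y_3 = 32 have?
C(32+3-1, 3-1) = C(34, 2) = 561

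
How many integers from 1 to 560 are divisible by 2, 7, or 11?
⌊560/2⌋+⌊560/7⌋+⌊560/11⌋ - ⌊560/14⌋-⌊560/22⌋-⌊560/77⌋ + ⌊560/154⌋ = 280+80+50 - 40-25-7 + 3 = 341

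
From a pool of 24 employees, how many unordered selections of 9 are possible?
C(24,9) = 24!/(9!×15!) = 1307504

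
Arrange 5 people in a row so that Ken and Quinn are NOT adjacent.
Total - adjacent = 5! - (5-1)!×2 = 120 - 48 = 72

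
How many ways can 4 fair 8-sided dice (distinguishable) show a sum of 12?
Coefficient of x^12 in (x + x² + ... + x^8)^4. By inclusion-exclusion on dice exceeding 8: Σ_j (-1)^j C(4,j)·C(12-1-8j, 3) = C(4,0)·C(11,3) - C(4,1)·C(3,3) = 1·165 - 4·1 = 161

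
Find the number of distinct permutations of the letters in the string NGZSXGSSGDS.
11! / (1! × 3! × 1! × 1! × 1! × 4!) = 277200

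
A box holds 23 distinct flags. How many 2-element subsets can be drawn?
C(23,2) = 23!/(2!×21!) = 253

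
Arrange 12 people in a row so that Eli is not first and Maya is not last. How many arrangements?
By inclusion-exclusion: 12! - 2×(12-1)! + (12-2)! = 479001600 - 79833600 + 3628800 = 402796800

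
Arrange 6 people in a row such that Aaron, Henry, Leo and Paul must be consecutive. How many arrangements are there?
Treat the 4 as one block: (6-4+1)! × 4! = 6 × 24 = 144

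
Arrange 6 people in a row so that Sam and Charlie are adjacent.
Treat as block: (6-1)! × 2! = 120 × 2 = 240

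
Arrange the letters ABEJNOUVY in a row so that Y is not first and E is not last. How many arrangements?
By inclusion-exclusion: 9! - 2×(9-1)! + (9-2)! = 362880 - 80640 + 5040 = 287280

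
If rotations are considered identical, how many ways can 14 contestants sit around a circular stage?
Circular: fix one position, arrange the rest. (14-1)! = 6227020800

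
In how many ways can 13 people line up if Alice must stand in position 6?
Fix one position: (13-1)! = 479001600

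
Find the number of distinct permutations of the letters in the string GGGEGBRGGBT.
11! / (1! × 2! × 6! × 1! × 1!) = 27720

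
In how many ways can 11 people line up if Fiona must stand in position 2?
Fix one position: (11-1)! = 3628800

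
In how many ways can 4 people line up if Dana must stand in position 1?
Fix one position: (4-1)! = 6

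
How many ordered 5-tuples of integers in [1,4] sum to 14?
Coefficient of x^14 in (x + x² + ... + x^4)^5. By inclusion-exclusion on dice exceeding 4: Σ_j (-1)^j C(5,j)·C(14-1-4j, 4) = C(5,0)·C(13,4) - C(5,1)·C(9,4) + C(5,2)·C(5,4) = 1·715 - 5·126 + 10·5 = 135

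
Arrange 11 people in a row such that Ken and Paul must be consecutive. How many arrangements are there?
Treat the 2 as one block: (11-2+1)! × 2! = 3628800 × 2 = 7257600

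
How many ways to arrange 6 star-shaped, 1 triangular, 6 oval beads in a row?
13! / (6! × 1! × 6!) = 12012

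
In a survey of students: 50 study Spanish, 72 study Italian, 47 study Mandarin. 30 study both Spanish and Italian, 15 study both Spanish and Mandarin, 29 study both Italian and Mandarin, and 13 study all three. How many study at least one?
|A∪B∪C| = 50+72+47-30-15-29+13 = 108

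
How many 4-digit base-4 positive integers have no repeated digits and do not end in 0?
Last digit: 3 nonzero choices. First digit: 2 (nonzero, ≠last). Middle 2: P(2,2) = 2. Total = 12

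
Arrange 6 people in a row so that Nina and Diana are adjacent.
Treat as block: (6-1)! × 2! = 120 × 2 = 240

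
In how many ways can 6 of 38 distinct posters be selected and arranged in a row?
P(38,6) = 38!/(38-6)! = 1987690320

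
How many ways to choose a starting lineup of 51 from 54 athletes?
C(54,51) = 54!/(51!×3!) = 24804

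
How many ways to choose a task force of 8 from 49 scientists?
C(49,8) = 49!/(8!×41!) = 450978066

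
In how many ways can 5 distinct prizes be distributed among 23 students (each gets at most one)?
P(23,5) = 23!/(23-5)! = 4037880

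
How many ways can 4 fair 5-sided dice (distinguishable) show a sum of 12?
Coefficient of x^12 in (x + x² + ... + x^5)^4. By inclusion-exclusion on dice exceeding 5: Σ_j (-1)^j C(4,j)·C(12-1-5j, 3) = C(4,0)·C(11,3) - C(4,1)·C(6,3) = 1·165 - 4·20 = 85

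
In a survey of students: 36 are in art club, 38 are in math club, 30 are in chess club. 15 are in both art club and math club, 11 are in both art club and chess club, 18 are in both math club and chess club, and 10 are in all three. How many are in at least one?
|A∪B∪C| = 36+38+30-15-11-18+10 = 70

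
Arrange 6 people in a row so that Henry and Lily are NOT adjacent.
Total - adjacent = 6! - (6-1)!×2 = 720 - 240 = 480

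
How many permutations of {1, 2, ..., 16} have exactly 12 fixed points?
Choose the 12 fixed points C(16,12) = 1820, derange the rest: !4 = Σ_{j=0}^{4} (-1)^j·4!/j! = 24 - 24 + 12 - 4 + 1 = 9. Product = 1820 × 9 = 16380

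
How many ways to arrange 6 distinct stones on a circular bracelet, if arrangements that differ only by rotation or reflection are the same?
(6-1)!/2 = 120/2 = 60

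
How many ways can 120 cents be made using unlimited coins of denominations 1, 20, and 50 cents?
Coefficient of x^120 in 1/(1-x^1) · 1/(1-x^20) · 1/(1-x^50). Case on j = number of 50-cent coins (j = 0..2); remainder r = 120 - 50j is made from {1,20} in ⌊r/20⌋+1 ways. r = 120, 70, 20 → 7 + 4 + 2 = 13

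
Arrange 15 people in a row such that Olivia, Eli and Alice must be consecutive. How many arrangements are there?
Treat the 3 as one block: (15-3+1)! × 3! = 6227020800 × 6 = 37362124800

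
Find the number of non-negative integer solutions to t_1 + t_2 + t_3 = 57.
C(57+3-1, 3-1) = C(59, 2) = 1711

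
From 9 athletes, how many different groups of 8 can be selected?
C(9,8) = 9!/(8!×1!) = 9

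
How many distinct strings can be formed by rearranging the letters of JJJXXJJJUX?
10! / (1! × 6! × 3!) = 840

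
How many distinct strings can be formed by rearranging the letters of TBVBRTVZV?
9! / (2! × 1! × 1! × 3! × 2!) = 15120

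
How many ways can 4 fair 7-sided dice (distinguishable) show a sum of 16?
Coefficient of x^16 in (x + x² + ... + x^7)^4. By inclusion-exclusion on dice exceeding 7: Σ_j (-1)^j C(4,j)·C(16-1-7j, 3) = C(4,0)·C(15,3) - C(4,1)·C(8,3) = 1·455 - 4·56 = 231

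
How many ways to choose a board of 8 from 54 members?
C(54,8) = 54!/(8!×46!) = 1040465790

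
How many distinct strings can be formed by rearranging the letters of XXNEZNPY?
8! / (2! × 2! × 1! × 1! × 1! × 1!) = 10080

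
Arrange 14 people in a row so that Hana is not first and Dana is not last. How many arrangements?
By inclusion-exclusion: 14! - 2×(14-1)! + (14-2)! = 87178291200 - 12454041600 + 479001600 = 75203251200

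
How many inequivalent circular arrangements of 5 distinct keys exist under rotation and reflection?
(5-1)!/2 = 24/2 = 12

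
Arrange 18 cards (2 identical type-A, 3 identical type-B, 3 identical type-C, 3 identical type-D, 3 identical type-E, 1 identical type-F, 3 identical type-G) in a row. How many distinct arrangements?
18! / (2! × 3! × 3! × 3! × 3! × 1! × 3!) = 411675264000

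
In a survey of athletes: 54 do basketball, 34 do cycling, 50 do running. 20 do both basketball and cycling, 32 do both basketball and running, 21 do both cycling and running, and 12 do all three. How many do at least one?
|A∪B∪C| = 54+34+50-20-32-21+12 = 77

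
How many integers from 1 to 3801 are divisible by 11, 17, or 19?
⌊3801/11⌋+⌊3801/17⌋+⌊3801/19⌋ - ⌊3801/187⌋-⌊3801/209⌋-⌊3801/323⌋ + ⌊3801/3553⌋ = 345+223+200 - 20-18-11 + 1 = 720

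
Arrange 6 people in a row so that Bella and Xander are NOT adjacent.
Total - adjacent = 6! - (6-1)!×2 = 720 - 240 = 480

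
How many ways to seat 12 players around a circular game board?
Circular: fix one position, arrange the rest. (12-1)! = 39916800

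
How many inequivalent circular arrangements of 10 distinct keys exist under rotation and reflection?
(10-1)!/2 = 362880/2 = 181440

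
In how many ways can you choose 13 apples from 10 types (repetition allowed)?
C(13+10-1, 10-1) = C(22, 9) = 497420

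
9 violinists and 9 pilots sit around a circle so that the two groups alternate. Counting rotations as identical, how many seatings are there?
Fix one of the violinists: (9-1)! ways for the remaining violinists, × 9! ways for the pilots = 40320 × 362880 = 14631321600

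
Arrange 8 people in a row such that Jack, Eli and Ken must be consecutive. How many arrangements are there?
Treat the 3 as one block: (8-3+1)! × 3! = 720 × 6 = 4320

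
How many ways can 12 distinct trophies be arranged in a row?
12! = 479001600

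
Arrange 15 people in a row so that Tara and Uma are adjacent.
Treat as block: (15-1)! × 2! = 87178291200 × 2 = 174356582400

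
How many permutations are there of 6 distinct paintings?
6! = 720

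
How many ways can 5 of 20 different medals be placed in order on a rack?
P(20,5) = 20!/(20-5)! = 1860480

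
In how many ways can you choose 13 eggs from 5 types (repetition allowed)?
C(13+5-1, 5-1) = C(17, 4) = 2380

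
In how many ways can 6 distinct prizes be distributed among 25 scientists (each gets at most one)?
P(25,6) = 25!/(25-6)! = 127512000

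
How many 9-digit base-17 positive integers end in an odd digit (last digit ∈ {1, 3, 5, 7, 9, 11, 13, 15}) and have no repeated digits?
Last∈{1,3,5,7,9,11,13,15}. Last=0: 0. Last nonzero: 8×15×P(15,7) = 3891888000. Total = 3891888000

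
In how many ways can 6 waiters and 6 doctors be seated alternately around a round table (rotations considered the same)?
Fix one of the waiters: (6-1)! ways for the remaining waiters, × 6! ways for the doctors = 120 × 720 = 86400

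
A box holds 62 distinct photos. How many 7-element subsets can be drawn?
C(62,7) = 62!/(7!×55!) = 491796152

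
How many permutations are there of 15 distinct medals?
15! = 1307674368000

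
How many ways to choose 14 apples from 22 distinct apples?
C(22,14) = 22!/(14!×8!) = 319770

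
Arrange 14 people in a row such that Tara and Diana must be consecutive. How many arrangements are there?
Treat the 2 as one block: (14-2+1)! × 2! = 6227020800 × 2 = 12454041600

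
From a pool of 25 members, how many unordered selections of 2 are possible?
C(25,2) = 25!/(2!×23!) = 300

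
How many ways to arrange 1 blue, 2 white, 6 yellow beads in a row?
9! / (1! × 2! × 6!) = 252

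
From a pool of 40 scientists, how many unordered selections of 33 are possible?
C(40,33) = 40!/(33!×7!) = 18643560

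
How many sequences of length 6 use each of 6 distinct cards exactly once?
6! = 720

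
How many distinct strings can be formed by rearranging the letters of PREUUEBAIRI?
11! / (2! × 2! × 1! × 2! × 1! × 1! × 2!) = 2494800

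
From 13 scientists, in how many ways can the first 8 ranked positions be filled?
P(13,8) = 13!/(13-8)! = 51891840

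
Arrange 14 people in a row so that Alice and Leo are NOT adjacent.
Total - adjacent = 14! - (14-1)!×2 = 87178291200 - 12454041600 = 74724249600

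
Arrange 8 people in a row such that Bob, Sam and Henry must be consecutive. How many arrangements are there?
Treat the 3 as one block: (8-3+1)! × 3! = 720 × 6 = 4320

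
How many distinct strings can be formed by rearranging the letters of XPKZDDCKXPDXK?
13! / (1! × 3! × 2! × 3! × 3! × 1!) = 14414400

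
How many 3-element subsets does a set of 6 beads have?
C(6,3) = 6!/(3!×3!) = 20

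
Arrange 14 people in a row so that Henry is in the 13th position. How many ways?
Fix one position: (14-1)! = 6227020800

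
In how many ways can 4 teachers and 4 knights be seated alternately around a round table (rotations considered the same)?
Fix one of the teachers: (4-1)! ways for the remaining teachers, × 4! ways for the knights = 6 × 24 = 144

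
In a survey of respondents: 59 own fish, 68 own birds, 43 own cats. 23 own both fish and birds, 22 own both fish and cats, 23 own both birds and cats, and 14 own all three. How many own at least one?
|A∪B∪C| = 59+68+43-23-22-23+14 = 116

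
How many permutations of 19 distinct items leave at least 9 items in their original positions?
Exactly j fixed points: C(19,j)·!(19-j); sum over j ≥ 9 (derangement numbers via !m = (m-1)·(!(m-1) + !(m-2)): !0..!10 = 1, 0, 1, 2, 9, 44, 265, 1854, 14833, 133496, 1334961). Σ_{j=9}^{19} C(19,j)·!(19-j) = C(19,9)·!10 + C(19,10)·!9 + C(19,11)·!8 + C(19,12)·!7 + C(19,13)·!6 + C(19,14)·!5 + C(19,15)·!4 + C(19,16)·!3 + C(19,17)·!2 + C(19,18)·!1 + C(19,19)·!0 = 92378·1334961 + 92378·133496 + 75582·14833 + 50388·1854 + 27132·265 + 11628·44 + 3876·9 + 969·2 + 171·1 + 19·0 + 1·1 = 136875386510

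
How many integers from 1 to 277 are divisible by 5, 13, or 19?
⌊277/5⌋+⌊277/13⌋+⌊277/19⌋ - ⌊277/65⌋-⌊277/95⌋-⌊277/247⌋ + ⌊277/1235⌋ = 55+21+14 - 4-2-1 + 0 = 83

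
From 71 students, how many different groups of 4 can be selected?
C(71,4) = 71!/(4!×67!) = 971635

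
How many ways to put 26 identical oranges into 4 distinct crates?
C(26+4-1, 4-1) = C(29, 3) = 3654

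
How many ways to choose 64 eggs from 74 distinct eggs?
C(74,64) = 74!/(64!×10!) = 718406958841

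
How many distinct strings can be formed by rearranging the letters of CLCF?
4! / (1! × 1! × 2!) = 12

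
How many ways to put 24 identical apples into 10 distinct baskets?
C(24+10-1, 10-1) = C(33, 9) = 38567100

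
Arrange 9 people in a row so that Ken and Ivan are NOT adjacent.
Total - adjacent = 9! - (9-1)!×2 = 362880 - 80640 = 282240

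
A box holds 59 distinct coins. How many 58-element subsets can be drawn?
C(59,58) = 59!/(58!×1!) = 59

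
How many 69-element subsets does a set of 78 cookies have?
C(78,69) = 78!/(69!×9!) = 182364632450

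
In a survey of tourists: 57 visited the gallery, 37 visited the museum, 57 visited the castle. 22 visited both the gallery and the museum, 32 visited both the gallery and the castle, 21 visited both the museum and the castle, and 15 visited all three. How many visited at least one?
|A∪B∪C| = 57+37+57-22-32-21+15 = 91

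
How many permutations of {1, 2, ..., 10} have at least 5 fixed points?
Exactly j fixed points: C(10,j)·!(10-j); sum over j ≥ 5 (derangement numbers via !m = (m-1)·(!(m-1) + !(m-2)): !0..!5 = 1, 0, 1, 2, 9, 44). Σ_{j=5}^{10} C(10,j)·!(10-j) = C(10,5)·!5 + C(10,6)·!4 + C(10,7)·!3 + C(10,8)·!2 + C(10,9)·!1 + C(10,10)·!0 = 252·44 + 210·9 + 120·2 + 45·1 + 10·0 + 1·1 = 13264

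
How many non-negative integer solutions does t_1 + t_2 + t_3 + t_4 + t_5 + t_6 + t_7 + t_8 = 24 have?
C(24+8-1, 8-1) = C(31, 7) = 2629575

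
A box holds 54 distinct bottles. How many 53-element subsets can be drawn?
C(54,53) = 54!/(53!×1!) = 54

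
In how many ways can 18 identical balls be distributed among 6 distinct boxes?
C(18+6-1, 6-1) = C(23, 5) = 33649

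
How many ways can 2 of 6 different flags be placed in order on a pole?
P(6,2) = 6!/(6-2)! = 30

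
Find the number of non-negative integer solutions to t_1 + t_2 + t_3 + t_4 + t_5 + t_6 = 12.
C(12+6-1, 6-1) = C(17, 5) = 6188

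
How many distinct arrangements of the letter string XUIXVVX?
7! / (1! × 3! × 1! × 2!) = 420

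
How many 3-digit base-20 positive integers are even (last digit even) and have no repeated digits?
Last∈{0,2,4,6,8,10,12,14,16,18}. Last=0: 342. Last nonzero: 9×18×P(18,1) = 2916. Total = 3258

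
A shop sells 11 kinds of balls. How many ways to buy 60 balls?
C(60+11-1, 11-1) = C(70, 10) = 396704524216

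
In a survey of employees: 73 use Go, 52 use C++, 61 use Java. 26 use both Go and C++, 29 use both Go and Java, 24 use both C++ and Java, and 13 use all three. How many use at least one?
|A∪B∪C| = 73+52+61-26-29-24+13 = 120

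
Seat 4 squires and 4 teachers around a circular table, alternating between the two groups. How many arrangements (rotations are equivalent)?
Fix one of the squires: (4-1)! ways for the remaining squires, × 4! ways for the teachers = 6 × 24 = 144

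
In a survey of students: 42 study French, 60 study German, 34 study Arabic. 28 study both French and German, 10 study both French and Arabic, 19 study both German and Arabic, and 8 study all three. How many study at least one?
|A∪B∪C| = 42+60+34-28-10-19+8 = 87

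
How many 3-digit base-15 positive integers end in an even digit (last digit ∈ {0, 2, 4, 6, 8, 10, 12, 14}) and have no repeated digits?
Last∈{0,2,4,6,8,10,12,14}. Last=0: 182. Last nonzero: 7×13×P(13,1) = 1183. Total = 1365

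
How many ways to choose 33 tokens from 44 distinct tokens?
C(44,33) = 44!/(33!×11!) = 7669339132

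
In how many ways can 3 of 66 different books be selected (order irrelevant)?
C(66,3) = 66!/(3!×63!) = 45760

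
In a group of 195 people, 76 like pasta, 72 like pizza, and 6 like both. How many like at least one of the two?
|A∪B| = |A| + |B| - |A∩B| = 76 + 72 - 6 = 142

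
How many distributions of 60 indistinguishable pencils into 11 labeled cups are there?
C(60+11-1, 11-1) = C(70, 10) = 396704524216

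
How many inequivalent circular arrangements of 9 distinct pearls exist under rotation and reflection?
(9-1)!/2 = 40320/2 = 20160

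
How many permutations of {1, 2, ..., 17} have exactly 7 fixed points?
Choose the 7 fixed points C(17,7) = 19448, derange the rest: !10 = Σ_{j=0}^{10} (-1)^j·10!/j! = 3628800 - 3628800 + 1814400 - 604800 + 151200 - 30240 + 5040 - 720 + 90 - 10 + 1 = 1334961. Product = 19448 × 1334961 = 25962321528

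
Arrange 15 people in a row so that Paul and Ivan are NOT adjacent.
Total - adjacent = 15! - (15-1)!×2 = 1307674368000 - 174356582400 = 1133317785600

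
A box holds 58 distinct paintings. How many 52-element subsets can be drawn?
C(58,52) = 58!/(52!×6!) = 40475358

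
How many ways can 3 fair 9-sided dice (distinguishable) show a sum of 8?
Coefficient of x^8 in (x + x² + ... + x^9)^3. By inclusion-exclusion on dice exceeding 9: Σ_j (-1)^j C(3,j)·C(8-1-9j, 2) = C(3,0)·C(7,2) = 1·21 = 21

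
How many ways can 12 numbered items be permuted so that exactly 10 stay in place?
Choose the 10 fixed points C(12,10) = 66, derange the rest: !2 = Σ_{j=0}^{2} (-1)^j·2!/j! = 2 - 2 + 1 = 1. Product = 66 × 1 = 66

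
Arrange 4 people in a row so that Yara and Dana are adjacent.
Treat as block: (4-1)! × 2! = 6 × 2 = 12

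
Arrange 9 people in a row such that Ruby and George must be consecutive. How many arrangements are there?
Treat the 2 as one block: (9-2+1)! × 2! = 40320 × 2 = 80640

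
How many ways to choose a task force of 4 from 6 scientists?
C(6,4) = 6!/(4!×2!) = 15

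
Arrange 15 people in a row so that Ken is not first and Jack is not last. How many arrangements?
By inclusion-exclusion: 15! - 2×(15-1)! + (15-2)! = 1307674368000 - 174356582400 + 6227020800 = 1139544806400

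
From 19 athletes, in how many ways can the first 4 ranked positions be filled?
P(19,4) = 19!/(19-4)! = 93024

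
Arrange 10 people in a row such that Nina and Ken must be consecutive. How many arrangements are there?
Treat the 2 as one block: (10-2+1)! × 2! = 362880 × 2 = 725760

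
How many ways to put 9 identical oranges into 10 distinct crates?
C(9+10-1, 10-1) = C(18, 9) = 48620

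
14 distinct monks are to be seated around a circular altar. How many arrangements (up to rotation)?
Circular: fix one position, arrange the rest. (14-1)! = 6227020800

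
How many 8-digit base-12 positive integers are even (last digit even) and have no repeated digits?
Last∈{0,2,4,6,8,10}. Last=0: 1663200. Last nonzero: 5×10×P(10,6) = 7560000. Total = 9223200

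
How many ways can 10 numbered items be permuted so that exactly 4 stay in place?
Choose the 4 fixed points C(10,4) = 210, derange the rest: !6 = Σ_{j=0}^{6} (-1)^j·6!/j! = 720 - 720 + 360 - 120 + 30 - 6 + 1 = 265. Product = 210 × 265 = 55650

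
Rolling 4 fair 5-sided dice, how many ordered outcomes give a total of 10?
Coefficient of x^10 in (x + x² + ... + x^5)^4. By inclusion-exclusion on dice exceeding 5: Σ_j (-1)^j C(4,j)·C(10-1-5j, 3) = C(4,0)·C(9,3) - C(4,1)·C(4,3) = 1·84 - 4·4 = 68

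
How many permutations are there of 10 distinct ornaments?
10! = 3628800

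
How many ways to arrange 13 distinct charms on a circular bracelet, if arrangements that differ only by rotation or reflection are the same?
(13-1)!/2 = 479001600/2 = 239500800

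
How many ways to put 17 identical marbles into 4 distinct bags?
C(17+4-1, 4-1) = C(20, 3) = 1140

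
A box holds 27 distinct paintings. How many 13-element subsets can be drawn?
C(27,13) = 27!/(13!×14!) = 20058300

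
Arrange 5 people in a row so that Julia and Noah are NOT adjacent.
Total - adjacent = 5! - (5-1)!×2 = 120 - 48 = 72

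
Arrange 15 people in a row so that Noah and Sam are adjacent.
Treat as block: (15-1)! × 2! = 87178291200 × 2 = 174356582400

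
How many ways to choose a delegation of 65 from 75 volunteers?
C(75,65) = 75!/(65!×10!) = 828931106355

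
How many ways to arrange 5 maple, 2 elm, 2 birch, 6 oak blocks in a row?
15! / (5! × 2! × 2! × 6!) = 3783780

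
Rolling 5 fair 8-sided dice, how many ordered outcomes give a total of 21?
Coefficient of x^21 in (x + x² + ... + x^8)^5. By inclusion-exclusion on dice exceeding 8: Σ_j (-1)^j C(5,j)·C(21-1-8j, 4) = C(5,0)·C(20,4) - C(5,1)·C(12,4) + C(5,2)·C(4,4) = 1·4845 - 5·495 + 10·1 = 2380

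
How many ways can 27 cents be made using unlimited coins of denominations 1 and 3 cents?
Coefficient of x^27 in 1/(1-x^1) · 1/(1-x^3). Use j coins of 3 for j = 0..⌊27/3⌋ = 9, the rest in 1s: 9 + 1 = 10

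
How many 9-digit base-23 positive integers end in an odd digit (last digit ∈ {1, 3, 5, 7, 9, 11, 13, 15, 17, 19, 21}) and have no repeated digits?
Last∈{1,3,5,7,9,11,13,15,17,19,21}. Last=0: 0. Last nonzero: 11×21×P(21,7) = 135377827200. Total = 135377827200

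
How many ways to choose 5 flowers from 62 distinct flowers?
C(62,5) = 62!/(5!×57!) = 6471002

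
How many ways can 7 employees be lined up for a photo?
7! = 5040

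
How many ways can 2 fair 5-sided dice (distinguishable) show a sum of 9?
Coefficient of x^9 in (x + x² + ... + x^5)^2. By inclusion-exclusion on dice exceeding 5: Σ_j (-1)^j C(2,j)·C(9-1-5j, 1) = C(2,0)·C(8,1) - C(2,1)·C(3,1) = 1·8 - 2·3 = 2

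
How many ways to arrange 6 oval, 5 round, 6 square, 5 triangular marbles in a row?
22! / (6! × 5! × 6! × 5!) = 150570227808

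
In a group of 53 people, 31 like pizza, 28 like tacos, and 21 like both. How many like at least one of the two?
|A∪B| = |A| + |B| - |A∩B| = 31 + 28 - 21 = 38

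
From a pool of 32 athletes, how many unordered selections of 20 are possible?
C(32,20) = 32!/(20!×12!) = 225792840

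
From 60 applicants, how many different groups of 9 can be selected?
C(60,9) = 60!/(9!×51!) = 14783142660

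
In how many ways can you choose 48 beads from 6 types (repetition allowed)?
C(48+6-1, 6-1) = C(53, 5) = 2869685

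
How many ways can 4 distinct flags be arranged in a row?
4! = 24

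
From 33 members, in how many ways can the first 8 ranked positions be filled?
P(33,8) = 33!/(33-8)! = 559809169920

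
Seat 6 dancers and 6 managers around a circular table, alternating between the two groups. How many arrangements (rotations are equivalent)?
Fix one of the dancers: (6-1)! ways for the remaining dancers, × 6! ways for the managers = 120 × 720 = 86400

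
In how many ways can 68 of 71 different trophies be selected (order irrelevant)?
C(71,68) = 71!/(68!×3!) = 57155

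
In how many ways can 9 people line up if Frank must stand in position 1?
Fix one position: (9-1)! = 40320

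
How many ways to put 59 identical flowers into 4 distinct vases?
C(59+4-1, 4-1) = C(62, 3) = 37820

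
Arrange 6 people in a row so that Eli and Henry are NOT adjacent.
Total - adjacent = 6! - (6-1)!×2 = 720 - 240 = 480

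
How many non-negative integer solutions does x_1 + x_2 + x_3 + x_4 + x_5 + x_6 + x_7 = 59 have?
C(59+7-1, 7-1) = C(65, 6) = 82598880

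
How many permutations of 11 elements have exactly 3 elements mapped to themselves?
Choose the 3 fixed points C(11,3) = 165, derange the rest: !8 = Σ_{j=0}^{8} (-1)^j·8!/j! = 40320 - 40320 + 20160 - 6720 + 1680 - 336 + 56 - 8 + 1 = 14833. Product = 165 × 14833 = 2447445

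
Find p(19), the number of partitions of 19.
Pentagonal recurrence p(n) = p(n-1) + p(n-2) - p(n-5) - p(n-7) + p(n-12) + p(n-15) - ... gives p(0..18) = 1, 1, 2, 3, 5, 7, 11, 15, 22, 30, 42, 56, 77, 101, 135, 176, 231, 297, 385. p(19) = p(18) + p(17) - p(14) - p(12) + p(7) + p(4) = 385 + 297 - 135 - 77 + 15 + 5 = 490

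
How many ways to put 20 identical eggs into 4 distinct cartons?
C(20+4-1, 4-1) = C(23, 3) = 1771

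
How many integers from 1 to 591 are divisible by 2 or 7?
⌊591/2⌋ + ⌊591/7⌋ - ⌊591/14⌋ = 295 + 84 - 42 = 337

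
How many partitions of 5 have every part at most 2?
Let r_j(i) = number of partitions of i into parts ≤ j, for i = 0..5. r_1(i) = 1 for all i; r_j(i) = r_{j-1}(i) + r_j(i-j). Rows j = 2..2: ≤2: 1 1 2 2 3 3. r_2(5) = 3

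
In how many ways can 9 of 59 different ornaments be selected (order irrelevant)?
C(59,9) = 59!/(9!×50!) = 12565671261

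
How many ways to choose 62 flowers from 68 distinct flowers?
C(68,62) = 68!/(62!×6!) = 109453344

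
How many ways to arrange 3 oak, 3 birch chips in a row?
6! / (3! × 3!) = 20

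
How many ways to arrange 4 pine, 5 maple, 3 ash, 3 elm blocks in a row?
15! / (4! × 5! × 3! × 3!) = 12612600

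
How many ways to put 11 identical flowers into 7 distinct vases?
C(11+7-1, 7-1) = C(17, 6) = 12376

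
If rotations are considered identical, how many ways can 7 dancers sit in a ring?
Circular: fix one position, arrange the rest. (7-1)! = 720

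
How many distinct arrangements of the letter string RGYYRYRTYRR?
11! / (1! × 4! × 5! × 1!) = 13860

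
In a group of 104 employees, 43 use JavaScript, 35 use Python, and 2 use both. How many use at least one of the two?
|A∪B| = |A| + |B| - |A∩B| = 43 + 35 - 2 = 76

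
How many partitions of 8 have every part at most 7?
Let r_j(i) = number of partitions of i into parts ≤ j, for i = 0..8. r_1(i) = 1 for all i; r_j(i) = r_{j-1}(i) + r_j(i-j). Rows j = 2..7: ≤2: 1 1 2 2 3 3 4 4 5; ≤3: 1 1 2 3 4 5 7 8 10; ≤4: 1 1 2 3 5 6 9 11 15; ≤5: 1 1 2 3 5 7 10 13 18; ≤6: 1 1 2 3 5 7 11 14 20; ≤7: 1 1 2 3 5 7 11 15 21. r_7(8) = 21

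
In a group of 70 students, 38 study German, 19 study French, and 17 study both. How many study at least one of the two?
|A∪B| = |A| + |B| - |A∩B| = 38 + 19 - 17 = 40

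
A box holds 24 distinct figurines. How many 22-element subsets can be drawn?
C(24,22) = 24!/(22!×2!) = 276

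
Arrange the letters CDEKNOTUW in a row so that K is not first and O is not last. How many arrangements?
By inclusion-exclusion: 9! - 2×(9-1)! + (9-2)! = 362880 - 80640 + 5040 = 287280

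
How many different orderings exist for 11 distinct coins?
11! = 39916800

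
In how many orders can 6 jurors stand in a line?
6! = 720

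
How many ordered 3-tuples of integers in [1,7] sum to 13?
Coefficient of x^13 in (x + x² + ... + x^7)^3. By inclusion-exclusion on dice exceeding 7: Σ_j (-1)^j C(3,j)·C(13-1-7j, 2) = C(3,0)·C(12,2) - C(3,1)·C(5,2) = 1·66 - 3·10 = 36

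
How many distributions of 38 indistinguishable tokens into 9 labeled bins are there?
C(38+9-1, 9-1) = C(46, 8) = 260932815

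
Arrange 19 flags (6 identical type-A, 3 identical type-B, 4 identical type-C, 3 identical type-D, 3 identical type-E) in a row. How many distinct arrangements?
19! / (6! × 3! × 4! × 3! × 3!) = 32590958400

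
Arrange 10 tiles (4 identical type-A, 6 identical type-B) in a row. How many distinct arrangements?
10! / (4! × 6!) = 210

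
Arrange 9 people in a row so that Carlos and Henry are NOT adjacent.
Total - adjacent = 9! - (9-1)!×2 = 362880 - 80640 = 282240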